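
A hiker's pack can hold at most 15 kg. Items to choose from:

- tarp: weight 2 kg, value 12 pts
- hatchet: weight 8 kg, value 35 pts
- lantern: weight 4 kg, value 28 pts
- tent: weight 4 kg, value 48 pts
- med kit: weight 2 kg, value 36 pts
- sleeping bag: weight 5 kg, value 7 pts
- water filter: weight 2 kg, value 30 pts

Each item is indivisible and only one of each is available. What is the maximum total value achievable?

154 pts

Check high-value combinations within 15 kg:
- tarp+lantern+tent+med kit+water filter: weight 2+4+4+2+2=14, value 12+28+48+36+30=154
- lantern+tent+med kit+water filter: weight 4+4+2+2=12, value 28+48+36+30=142
- tarp+tent+med kit+sleeping bag+water filter: weight 2+4+2+5+2=15, value 12+48+36+7+30=133
- tarp+tent+med kit+water filter: weight 2+4+2+2=10, value 12+48+36+30=126
Best: 154 pts.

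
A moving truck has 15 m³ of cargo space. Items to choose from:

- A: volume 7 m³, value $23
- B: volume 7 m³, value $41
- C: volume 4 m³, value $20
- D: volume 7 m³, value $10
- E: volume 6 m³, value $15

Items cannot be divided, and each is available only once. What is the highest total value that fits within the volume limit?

$64

Check high-value combinations within 15 m³:
- A+B: volume 7+7=14, value 23+41=64
- B+C: volume 7+4=11, value 41+20=61
- B+E: volume 7+6=13, value 41+15=56
- B+D: volume 7+7=14, value 41+10=51
- A+C: volume 7+4=11, value 23+20=43
Best: $64.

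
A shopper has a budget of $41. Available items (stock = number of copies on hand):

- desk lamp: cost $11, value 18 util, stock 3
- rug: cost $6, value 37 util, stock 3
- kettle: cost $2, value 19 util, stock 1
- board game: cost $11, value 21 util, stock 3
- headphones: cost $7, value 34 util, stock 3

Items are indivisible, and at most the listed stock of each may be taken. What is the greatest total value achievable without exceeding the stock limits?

Top feasible selections:
- 3×rug + 1×kettle + 3×headphones: cost 41, value 232
- 3×rug + 3×headphones: cost 39, value 213
- 3×rug + 1×kettle + 2×headphones: cost 34, value 198
- 2×rug + 1×kettle + 3×headphones: cost 35, value 195
Best: 232 util.

232 util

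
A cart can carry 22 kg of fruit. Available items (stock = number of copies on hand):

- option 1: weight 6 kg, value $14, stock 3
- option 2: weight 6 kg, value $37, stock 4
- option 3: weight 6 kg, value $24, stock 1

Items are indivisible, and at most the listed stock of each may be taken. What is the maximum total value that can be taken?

Top feasible selections:
- 3×option 2: weight 18, value 111
- 2×option 2 + 1×option 3: weight 18, value 98
- 1×option 1 + 2×option 2: weight 18, value 88
Best: $111.

$111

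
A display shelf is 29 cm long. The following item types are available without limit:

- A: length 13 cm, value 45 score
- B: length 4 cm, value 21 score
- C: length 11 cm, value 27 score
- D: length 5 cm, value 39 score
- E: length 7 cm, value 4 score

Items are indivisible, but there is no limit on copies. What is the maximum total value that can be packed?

216 score

Best value-per-unit is D at 39/5; filling with it alone gives 5×39 = 195.
Optimal mix: 1×B + 5×D → length 29, value 216.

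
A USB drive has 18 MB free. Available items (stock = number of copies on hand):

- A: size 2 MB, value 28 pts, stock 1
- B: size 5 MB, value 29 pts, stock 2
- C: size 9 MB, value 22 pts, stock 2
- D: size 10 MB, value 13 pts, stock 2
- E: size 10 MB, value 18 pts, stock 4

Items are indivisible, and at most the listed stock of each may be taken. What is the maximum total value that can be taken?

Best selections within size 18 and stock limits:
- 1×A + 2×B: size 12, value 86
- 1×A + 1×B + 1×C: size 16, value 79
Best: 86 pts.

86 pts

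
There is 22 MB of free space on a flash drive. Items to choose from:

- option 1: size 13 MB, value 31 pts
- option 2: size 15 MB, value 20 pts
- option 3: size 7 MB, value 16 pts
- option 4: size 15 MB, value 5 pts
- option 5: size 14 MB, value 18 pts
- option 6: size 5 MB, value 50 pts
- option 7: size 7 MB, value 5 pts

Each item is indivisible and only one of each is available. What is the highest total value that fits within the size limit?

81 pts

Check high-value combinations within 22 MB:
- option 1+option 6: size 13+5=18, value 31+50=81
- option 3+option 6+option 7: size 7+5+7=19, value 16+50+5=71
- option 2+option 6: size 15+5=20, value 20+50=70
Best: 81 pts.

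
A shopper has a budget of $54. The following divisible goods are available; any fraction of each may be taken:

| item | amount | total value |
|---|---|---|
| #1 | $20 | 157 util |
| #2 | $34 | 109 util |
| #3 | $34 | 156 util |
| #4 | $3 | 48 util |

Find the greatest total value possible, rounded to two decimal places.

Take in order of value per unit:
- #4 (48/3 per unit): all 3 → value 48, running total 48.00
- #1 (157/20 per unit): all 20 → value 157, running total 205.00
- #3 (156/34 per unit): 31 of 34 → value 31×156/34 = 142.2353, running total 347.24
Total 347.24.

347.24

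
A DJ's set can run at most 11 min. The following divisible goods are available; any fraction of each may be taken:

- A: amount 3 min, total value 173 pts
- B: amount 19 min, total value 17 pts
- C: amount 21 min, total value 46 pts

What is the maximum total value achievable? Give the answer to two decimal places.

Take in order of value per unit:
- A (173/3 per unit): all 3 → value 173, running total 173.00
- C (46/21 per unit): 8 of 21 → value 8×46/21 = 17.5238, running total 190.52
Total 190.52.

190.52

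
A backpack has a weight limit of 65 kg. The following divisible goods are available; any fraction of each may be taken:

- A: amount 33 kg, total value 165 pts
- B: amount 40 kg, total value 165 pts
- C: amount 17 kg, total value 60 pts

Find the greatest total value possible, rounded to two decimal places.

297.00

Take in order of value per unit:
- A (165/33 per unit): all 33 → value 165, running total 165.00
- B (165/40 per unit): 32 of 40 → value 32×165/40 = 132.0000, running total 297.00
Total 297.00.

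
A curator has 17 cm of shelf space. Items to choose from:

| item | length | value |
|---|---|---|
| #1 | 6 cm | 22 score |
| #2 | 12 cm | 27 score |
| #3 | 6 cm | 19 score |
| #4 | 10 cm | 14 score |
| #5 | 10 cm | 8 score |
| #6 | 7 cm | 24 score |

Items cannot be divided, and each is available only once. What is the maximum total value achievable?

Check high-value combinations within 17 cm:
- #1+#6: length 6+7=13, value 22+24=46
- #3+#6: length 6+7=13, value 19+24=43
- #1+#3: length 6+6=12, value 22+19=41
Best: 46 score.

46 score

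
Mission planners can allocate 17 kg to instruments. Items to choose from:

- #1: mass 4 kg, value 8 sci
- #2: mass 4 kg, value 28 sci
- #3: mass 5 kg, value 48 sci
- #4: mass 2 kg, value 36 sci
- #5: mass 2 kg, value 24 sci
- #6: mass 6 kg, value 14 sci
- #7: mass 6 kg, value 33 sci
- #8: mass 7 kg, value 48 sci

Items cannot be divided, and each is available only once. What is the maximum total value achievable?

156 sci

Check high-value combinations within 17 kg:
- #3+#4+#5+#8: mass 5+2+2+7=16, value 48+36+24+48=156
- #2+#3+#4+#7: mass 4+5+2+6=17, value 28+48+36+33=145
- #1+#2+#3+#4+#5: mass 4+4+5+2+2=17, value 8+28+48+36+24=144
- #3+#4+#5+#7: mass 5+2+2+6=15, value 48+36+24+33=141
Best: 156 sci.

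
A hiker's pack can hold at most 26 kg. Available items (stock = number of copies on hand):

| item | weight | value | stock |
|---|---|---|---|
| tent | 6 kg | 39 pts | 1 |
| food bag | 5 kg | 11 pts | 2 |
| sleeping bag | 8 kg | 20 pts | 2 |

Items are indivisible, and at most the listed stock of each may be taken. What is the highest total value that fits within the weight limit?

Best selections within weight 26 and stock limits:
- 1×tent + 2×food bag + 1×sleeping bag: weight 24, value 81
- 1×tent + 2×sleeping bag: weight 22, value 79
- 1×tent + 1×food bag + 1×sleeping bag: weight 19, value 70
- 2×food bag + 2×sleeping bag: weight 26, value 62
Best: 81 pts.

81 pts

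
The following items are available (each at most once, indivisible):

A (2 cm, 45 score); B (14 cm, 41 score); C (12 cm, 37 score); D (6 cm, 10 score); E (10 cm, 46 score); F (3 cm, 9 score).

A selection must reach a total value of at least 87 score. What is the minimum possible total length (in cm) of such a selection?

12

Subsets with value ≥ 87, sorted by total length:
- A+E: length 12, value 91
- A+E+F: length 15, value 100
Minimum length: 12 cm.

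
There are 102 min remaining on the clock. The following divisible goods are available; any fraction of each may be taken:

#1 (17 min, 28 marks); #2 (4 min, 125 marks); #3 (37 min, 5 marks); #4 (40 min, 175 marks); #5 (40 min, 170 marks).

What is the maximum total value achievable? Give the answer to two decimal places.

Take in order of value per unit:
- #2 (125/4 per unit): all 4 → value 125, running total 125.00
- #4 (175/40 per unit): all 40 → value 175, running total 300.00
- #5 (170/40 per unit): all 40 → value 170, running total 470.00
- #1 (28/17 per unit): all 17 → value 28, running total 498.00
- #3 (5/37 per unit): 1 of 37 → value 1×5/37 = 0.1351, running total 498.14
Total 498.14.

498.14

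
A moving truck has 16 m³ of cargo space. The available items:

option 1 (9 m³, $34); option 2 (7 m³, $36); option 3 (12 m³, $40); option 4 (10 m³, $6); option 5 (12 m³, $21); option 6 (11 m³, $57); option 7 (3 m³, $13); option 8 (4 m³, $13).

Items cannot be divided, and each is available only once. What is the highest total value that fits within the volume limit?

Check high-value combinations within 16 m³:
- option 6+option 7: volume 11+3=14, value 57+13=70
- option 6+option 8: volume 11+4=15, value 57+13=70
- option 1+option 2: volume 9+7=16, value 34+36=70
- option 2+option 7+option 8: volume 7+3+4=14, value 36+13+13=62
Best: $70.

$70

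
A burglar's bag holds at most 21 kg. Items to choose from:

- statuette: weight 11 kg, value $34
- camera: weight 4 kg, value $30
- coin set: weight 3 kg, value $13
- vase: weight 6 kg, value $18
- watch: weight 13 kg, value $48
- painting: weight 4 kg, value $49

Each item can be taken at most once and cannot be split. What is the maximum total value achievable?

Check high-value combinations within 21 kg:
- camera+watch+painting: weight 4+13+4=21, value 30+48+49=127
- statuette+camera+painting: weight 11+4+4=19, value 34+30+49=113
- camera+coin set+vase+painting: weight 4+3+6+4=17, value 30+13+18+49=110
Best: $127.

$127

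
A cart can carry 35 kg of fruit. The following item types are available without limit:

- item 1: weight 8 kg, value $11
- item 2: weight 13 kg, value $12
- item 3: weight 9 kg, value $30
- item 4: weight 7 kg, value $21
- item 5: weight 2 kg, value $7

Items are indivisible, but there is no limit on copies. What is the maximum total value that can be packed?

$121

Best value-per-unit is item 5 at 7/2; filling with it alone gives 17×7 = 119.
Optimal mix: 1×item 3 + 13×item 5 → weight 35, value 121.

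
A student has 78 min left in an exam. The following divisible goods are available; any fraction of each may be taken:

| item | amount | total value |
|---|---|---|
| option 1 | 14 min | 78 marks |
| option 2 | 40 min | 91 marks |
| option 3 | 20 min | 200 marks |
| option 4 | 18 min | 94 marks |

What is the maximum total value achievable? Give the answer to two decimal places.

431.15

Take in order of value per unit:
- option 3 (200/20 per unit): all 20 → value 200, running total 200.00
- option 1 (78/14 per unit): all 14 → value 78, running total 278.00
- option 4 (94/18 per unit): all 18 → value 94, running total 372.00
- option 2 (91/40 per unit): 26 of 40 → value 26×91/40 = 59.1500, running total 431.15
Total 431.15.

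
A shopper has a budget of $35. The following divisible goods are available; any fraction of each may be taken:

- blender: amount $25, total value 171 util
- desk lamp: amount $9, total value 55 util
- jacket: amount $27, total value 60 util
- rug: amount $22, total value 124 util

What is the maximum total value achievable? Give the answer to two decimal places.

231.64

Take in order of value per unit:
- blender (171/25 per unit): all 25 → value 171, running total 171.00
- desk lamp (55/9 per unit): all 9 → value 55, running total 226.00
- rug (124/22 per unit): 1 of 22 → value 1×124/22 = 5.6364, running total 231.64
Total 231.64.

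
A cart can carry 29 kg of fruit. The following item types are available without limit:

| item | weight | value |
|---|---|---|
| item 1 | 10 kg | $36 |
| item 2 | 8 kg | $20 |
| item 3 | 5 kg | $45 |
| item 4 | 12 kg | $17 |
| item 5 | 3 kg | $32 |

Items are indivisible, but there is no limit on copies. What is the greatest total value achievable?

Best value-per-unit is item 5 at 32/3; filling with it alone gives 9×32 = 288.
Optimal mix: 1×item 3 + 8×item 5 → weight 29, value 301.

$301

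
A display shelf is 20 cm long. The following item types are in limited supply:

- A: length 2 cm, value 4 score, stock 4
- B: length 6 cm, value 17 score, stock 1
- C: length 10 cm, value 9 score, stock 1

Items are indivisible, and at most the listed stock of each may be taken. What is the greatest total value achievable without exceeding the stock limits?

Top feasible selections:
- 2×A + 1×B + 1×C: length 20, value 34
- 4×A + 1×B: length 14, value 33
- 1×A + 1×B + 1×C: length 18, value 30
- 3×A + 1×B: length 12, value 29
Best: 34 score.

34 score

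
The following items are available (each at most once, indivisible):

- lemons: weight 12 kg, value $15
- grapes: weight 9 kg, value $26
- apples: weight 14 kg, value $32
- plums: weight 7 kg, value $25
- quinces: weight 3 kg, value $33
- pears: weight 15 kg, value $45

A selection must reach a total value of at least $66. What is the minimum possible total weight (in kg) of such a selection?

Subsets with value ≥ 66, sorted by total weight:
- quinces+pears: weight 18, value 78
- grapes+plums+quinces: weight 19, value 84
Minimum weight: 18 kg.

18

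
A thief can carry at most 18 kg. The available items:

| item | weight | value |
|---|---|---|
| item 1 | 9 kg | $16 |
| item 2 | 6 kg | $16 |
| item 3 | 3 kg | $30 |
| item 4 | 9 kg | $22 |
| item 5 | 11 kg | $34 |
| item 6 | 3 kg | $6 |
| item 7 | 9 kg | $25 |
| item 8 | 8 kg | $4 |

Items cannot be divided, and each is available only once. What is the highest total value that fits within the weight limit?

Check high-value combinations within 18 kg:
- item 2+item 3+item 7: weight 6+3+9=18, value 16+30+25=71
- item 3+item 5+item 6: weight 3+11+3=17, value 30+34+6=70
- item 2+item 3+item 4: weight 6+3+9=18, value 16+30+22=68
- item 3+item 5: weight 3+11=14, value 30+34=64
Best: $71.

$71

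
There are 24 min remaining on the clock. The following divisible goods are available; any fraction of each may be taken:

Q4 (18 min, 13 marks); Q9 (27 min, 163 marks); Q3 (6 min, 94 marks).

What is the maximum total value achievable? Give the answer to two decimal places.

202.67

Take in order of value per unit:
- Q3 (94/6 per unit): all 6 → value 94, running total 94.00
- Q9 (163/27 per unit): 18 of 27 → value 18×163/27 = 108.6667, running total 202.67
Total 202.67.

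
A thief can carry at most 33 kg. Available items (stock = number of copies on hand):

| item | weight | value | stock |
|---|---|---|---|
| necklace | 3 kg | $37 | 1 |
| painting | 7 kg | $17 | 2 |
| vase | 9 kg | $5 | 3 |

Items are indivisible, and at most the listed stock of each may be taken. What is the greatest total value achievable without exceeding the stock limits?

$76

Top feasible selections:
- 1×necklace + 2×painting + 1×vase: weight 26, value 76
- 1×necklace + 2×painting: weight 17, value 71
- 1×necklace + 1×painting + 2×vase: weight 28, value 64
- 1×necklace + 1×painting + 1×vase: weight 19, value 59
Best: $76.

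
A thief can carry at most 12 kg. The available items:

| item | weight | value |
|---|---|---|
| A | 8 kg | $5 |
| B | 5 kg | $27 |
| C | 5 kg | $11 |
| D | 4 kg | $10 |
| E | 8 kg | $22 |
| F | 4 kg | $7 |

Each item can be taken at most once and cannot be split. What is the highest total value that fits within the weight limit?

Check high-value combinations within 12 kg:
- B+C: weight 5+5=10, value 27+11=38
- B+D: weight 5+4=9, value 27+10=37
- B+F: weight 5+4=9, value 27+7=34
Best: $38.

$38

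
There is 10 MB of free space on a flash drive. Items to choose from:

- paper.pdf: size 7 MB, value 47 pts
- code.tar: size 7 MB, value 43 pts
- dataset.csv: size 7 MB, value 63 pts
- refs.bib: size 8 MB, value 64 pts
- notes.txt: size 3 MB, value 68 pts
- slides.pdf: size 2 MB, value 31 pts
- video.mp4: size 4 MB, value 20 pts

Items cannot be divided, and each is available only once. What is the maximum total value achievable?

131 pts

Check high-value combinations within 10 MB:
- dataset.csv+notes.txt: size 7+3=10, value 63+68=131
- notes.txt+slides.pdf+video.mp4: size 3+2+4=9, value 68+31+20=119
- paper.pdf+notes.txt: size 7+3=10, value 47+68=115
Best: 131 pts.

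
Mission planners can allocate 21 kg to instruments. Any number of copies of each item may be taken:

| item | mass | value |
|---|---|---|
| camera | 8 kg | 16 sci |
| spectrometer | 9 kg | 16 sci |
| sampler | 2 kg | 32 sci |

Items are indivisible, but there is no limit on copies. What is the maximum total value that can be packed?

Best value-per-unit is sampler at 32/2, and filling with it alone uses mass 10×2=20. No mix of the others beats 10×32 = 320.

320 sci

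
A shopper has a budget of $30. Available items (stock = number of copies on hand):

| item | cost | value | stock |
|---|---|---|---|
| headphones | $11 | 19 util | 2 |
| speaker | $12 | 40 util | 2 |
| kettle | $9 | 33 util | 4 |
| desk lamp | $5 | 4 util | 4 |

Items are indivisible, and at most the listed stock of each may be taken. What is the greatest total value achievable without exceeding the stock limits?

106 util

Best selections within cost 30 and stock limits:
- 1×speaker + 2×kettle: cost 30, value 106
- 3×kettle: cost 27, value 99
- 1×headphones + 2×kettle: cost 29, value 85
Best: 106 util.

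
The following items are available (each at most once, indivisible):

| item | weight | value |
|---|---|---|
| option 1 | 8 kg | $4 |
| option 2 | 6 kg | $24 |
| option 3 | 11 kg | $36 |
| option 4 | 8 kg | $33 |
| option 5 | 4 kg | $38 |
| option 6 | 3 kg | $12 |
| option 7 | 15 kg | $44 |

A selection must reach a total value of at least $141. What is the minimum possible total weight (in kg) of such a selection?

32

Subsets with value ≥ 141, sorted by total weight:
- option 2+option 3+option 4+option 5+option 6: weight 32, value 143
- option 2+option 4+option 5+option 6+option 7: weight 36, value 151
- option 2+option 3+option 5+option 7: weight 36, value 142
Minimum weight: 32 kg.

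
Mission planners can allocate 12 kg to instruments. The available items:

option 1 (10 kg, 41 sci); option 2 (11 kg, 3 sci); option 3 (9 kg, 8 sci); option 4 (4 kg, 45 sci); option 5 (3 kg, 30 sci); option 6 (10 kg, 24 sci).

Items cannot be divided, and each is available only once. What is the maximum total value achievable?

Check high-value combinations within 12 kg:
- option 4+option 5: mass 4+3=7, value 45+30=75
- option 4: mass 4, value 45
- option 1: mass 10, value 41
- option 3+option 5: mass 9+3=12, value 8+30=38
Best: 75 sci.

75 sci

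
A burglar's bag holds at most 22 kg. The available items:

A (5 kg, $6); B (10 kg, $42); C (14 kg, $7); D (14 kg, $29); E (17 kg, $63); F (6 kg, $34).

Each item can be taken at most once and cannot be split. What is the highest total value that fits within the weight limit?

This is a 0/1 knapsack; check combinations near the capacity.
- A+B+F: weight 5+10+6=21, value 6+42+34=82
- B+F: weight 10+6=16, value 42+34=76
- A+E: weight 5+17=22, value 6+63=69
Best: $82.

$82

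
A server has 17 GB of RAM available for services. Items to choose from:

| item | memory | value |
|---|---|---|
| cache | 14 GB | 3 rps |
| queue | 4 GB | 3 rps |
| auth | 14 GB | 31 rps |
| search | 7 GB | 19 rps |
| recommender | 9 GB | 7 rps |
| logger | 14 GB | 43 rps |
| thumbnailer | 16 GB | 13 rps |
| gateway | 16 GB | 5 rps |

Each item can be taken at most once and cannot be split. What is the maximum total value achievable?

Check high-value combinations within 17 GB:
- logger: memory 14, value 43
- auth: memory 14, value 31
- search+recommender: memory 7+9=16, value 19+7=26
Best: 43 rps.

43 rps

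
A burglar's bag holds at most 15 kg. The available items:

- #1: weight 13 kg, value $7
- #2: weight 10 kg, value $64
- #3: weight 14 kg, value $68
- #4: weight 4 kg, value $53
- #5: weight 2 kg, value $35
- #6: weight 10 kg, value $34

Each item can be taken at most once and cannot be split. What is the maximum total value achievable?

$117

Check high-value combinations within 15 kg:
- #2+#4: weight 10+4=14, value 64+53=117
- #2+#5: weight 10+2=12, value 64+35=99
- #4+#5: weight 4+2=6, value 53+35=88
Best: $117.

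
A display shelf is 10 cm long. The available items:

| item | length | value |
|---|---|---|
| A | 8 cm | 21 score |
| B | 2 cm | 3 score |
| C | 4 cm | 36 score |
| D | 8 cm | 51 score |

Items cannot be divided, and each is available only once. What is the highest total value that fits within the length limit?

54 score

Check high-value combinations within 10 cm:
- B+D: length 2+8=10, value 3+51=54
- D: length 8, value 51
- B+C: length 2+4=6, value 3+36=39
Best: 54 score.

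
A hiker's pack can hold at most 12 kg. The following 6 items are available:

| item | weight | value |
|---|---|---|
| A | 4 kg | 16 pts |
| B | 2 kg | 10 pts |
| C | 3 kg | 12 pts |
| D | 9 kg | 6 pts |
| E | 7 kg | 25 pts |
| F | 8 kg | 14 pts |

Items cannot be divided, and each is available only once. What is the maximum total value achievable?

Check high-value combinations within 12 kg:
- B+C+E: weight 2+3+7=12, value 10+12+25=47
- A+E: weight 4+7=11, value 16+25=41
- A+B+C: weight 4+2+3=9, value 16+10+12=38
Best: 47 pts.

47 pts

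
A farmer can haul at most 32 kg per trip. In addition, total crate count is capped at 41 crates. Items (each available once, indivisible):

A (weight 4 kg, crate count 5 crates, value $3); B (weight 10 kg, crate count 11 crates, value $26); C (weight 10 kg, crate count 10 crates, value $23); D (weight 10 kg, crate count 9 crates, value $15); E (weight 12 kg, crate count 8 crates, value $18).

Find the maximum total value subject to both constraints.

$67

Feasible sets respecting both limits:
- B+C+E: weight 32, crate count 29, value 67
- B+C+D: weight 30, crate count 30, value 64
- B+D+E: weight 32, crate count 28, value 59
Best: $67.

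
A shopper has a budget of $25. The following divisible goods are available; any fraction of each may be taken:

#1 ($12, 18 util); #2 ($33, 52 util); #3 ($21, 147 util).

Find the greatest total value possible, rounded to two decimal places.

153.30

Take in order of value per unit:
- #3 (147/21 per unit): all 21 → value 147, running total 147.00
- #2 (52/33 per unit): 4 of 33 → value 4×52/33 = 6.3030, running total 153.30
Total 153.30.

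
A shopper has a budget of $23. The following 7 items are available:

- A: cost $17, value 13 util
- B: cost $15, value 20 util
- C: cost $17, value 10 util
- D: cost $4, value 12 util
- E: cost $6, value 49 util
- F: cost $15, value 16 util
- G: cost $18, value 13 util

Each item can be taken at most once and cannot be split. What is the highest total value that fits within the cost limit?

69 util

Check high-value combinations within $23:
- B+E: cost 15+6=21, value 20+49=69
- E+F: cost 6+15=21, value 49+16=65
- A+E: cost 17+6=23, value 13+49=62
- D+E: cost 4+6=10, value 12+49=61
- C+E: cost 17+6=23, value 10+49=59
Best: 69 util.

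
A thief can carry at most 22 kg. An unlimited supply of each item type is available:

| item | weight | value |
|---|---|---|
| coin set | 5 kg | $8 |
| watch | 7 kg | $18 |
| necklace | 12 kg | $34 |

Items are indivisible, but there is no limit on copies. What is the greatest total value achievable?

Best value-per-unit is necklace at 34/12; filling with it alone gives 1×34 = 34.
Optimal mix: 3×watch → weight 21, value 54.

$54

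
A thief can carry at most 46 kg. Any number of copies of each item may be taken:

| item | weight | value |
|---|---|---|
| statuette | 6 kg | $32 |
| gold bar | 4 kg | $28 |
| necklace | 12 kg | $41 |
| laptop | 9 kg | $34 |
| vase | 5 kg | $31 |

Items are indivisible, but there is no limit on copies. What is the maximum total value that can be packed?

Best value-per-unit is gold bar at 28/4; filling with it alone gives 11×28 = 308.
Optimal mix: 9×gold bar + 2×vase → weight 46, value 314.

$314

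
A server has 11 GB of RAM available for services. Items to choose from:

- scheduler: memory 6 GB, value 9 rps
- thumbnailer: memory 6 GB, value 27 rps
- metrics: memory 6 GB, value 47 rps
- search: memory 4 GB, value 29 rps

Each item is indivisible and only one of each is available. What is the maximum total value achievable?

76 rps

This is a 0/1 knapsack; check combinations near the capacity.
- metrics+search: memory 6+4=10, value 47+29=76
- thumbnailer+search: memory 6+4=10, value 27+29=56
- metrics: memory 6, value 47
Best: 76 rps.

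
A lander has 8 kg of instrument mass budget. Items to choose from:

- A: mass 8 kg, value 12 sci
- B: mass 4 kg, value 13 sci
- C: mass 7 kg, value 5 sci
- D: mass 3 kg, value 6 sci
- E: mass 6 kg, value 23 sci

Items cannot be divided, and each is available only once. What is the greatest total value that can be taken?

Check high-value combinations within 8 kg:
- E: mass 6, value 23
- B+D: mass 4+3=7, value 13+6=19
- B: mass 4, value 13
Best: 23 sci.

23 sci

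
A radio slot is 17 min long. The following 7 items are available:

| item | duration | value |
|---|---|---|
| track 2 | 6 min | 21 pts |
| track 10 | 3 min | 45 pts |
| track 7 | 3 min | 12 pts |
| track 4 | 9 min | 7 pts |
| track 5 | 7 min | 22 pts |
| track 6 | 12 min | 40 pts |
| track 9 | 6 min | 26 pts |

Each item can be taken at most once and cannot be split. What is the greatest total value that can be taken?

93 pts

Check high-value combinations within 17 min:
- track 10+track 5+track 9: duration 3+7+6=16, value 45+22+26=93
- track 2+track 10+track 9: duration 6+3+6=15, value 21+45+26=92
- track 2+track 10+track 5: duration 6+3+7=16, value 21+45+22=88
- track 10+track 6: duration 3+12=15, value 45+40=85
Best: 93 pts.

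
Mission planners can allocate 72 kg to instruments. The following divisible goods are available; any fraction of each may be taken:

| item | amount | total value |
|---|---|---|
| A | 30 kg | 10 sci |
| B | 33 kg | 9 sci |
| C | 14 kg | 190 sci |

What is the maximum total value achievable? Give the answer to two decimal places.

207.64

Take in order of value per unit:
- C (190/14 per unit): all 14 → value 190, running total 190.00
- A (10/30 per unit): all 30 → value 10, running total 200.00
- B (9/33 per unit): 28 of 33 → value 28×9/33 = 7.6364, running total 207.64
Total 207.64.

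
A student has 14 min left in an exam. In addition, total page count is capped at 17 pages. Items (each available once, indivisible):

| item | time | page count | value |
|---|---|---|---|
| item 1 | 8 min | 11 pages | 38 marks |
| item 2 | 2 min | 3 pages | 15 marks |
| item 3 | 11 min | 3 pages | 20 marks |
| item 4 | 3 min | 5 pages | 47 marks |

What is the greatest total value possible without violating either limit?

Feasible sets respecting both limits:
- item 1+item 4: time 11, page count 16, value 85
- item 3+item 4: time 14, page count 8, value 67
- item 2+item 4: time 5, page count 8, value 62
Best: 85 marks.

85 marks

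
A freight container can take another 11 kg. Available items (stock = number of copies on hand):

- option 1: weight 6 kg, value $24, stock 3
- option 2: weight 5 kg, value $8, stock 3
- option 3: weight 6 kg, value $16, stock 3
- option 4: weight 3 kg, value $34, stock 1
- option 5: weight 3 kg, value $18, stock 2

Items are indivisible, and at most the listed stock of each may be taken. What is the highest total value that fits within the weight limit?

$70

Top feasible selections:
- 1×option 4 + 2×option 5: weight 9, value 70
- 1×option 2 + 1×option 4 + 1×option 5: weight 11, value 60
- 1×option 1 + 1×option 4: weight 9, value 58
- 1×option 4 + 1×option 5: weight 6, value 52
Best: $70.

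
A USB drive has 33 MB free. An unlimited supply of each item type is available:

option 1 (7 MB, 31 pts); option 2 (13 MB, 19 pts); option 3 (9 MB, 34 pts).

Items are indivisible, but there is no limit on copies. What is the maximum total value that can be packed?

Best value-per-unit is option 1 at 31/7; filling with it alone gives 4×31 = 124.
Optimal mix: 2×option 1 + 2×option 3 → size 32, value 130.

130 pts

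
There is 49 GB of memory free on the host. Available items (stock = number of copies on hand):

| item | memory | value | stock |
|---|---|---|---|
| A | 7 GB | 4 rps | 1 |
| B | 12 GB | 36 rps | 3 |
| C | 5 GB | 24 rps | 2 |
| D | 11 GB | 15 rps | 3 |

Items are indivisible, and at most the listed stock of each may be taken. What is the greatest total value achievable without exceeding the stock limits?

156 rps

Best selections within memory 49 and stock limits:
- 3×B + 2×C: memory 46, value 156
- 1×A + 3×B + 1×C: memory 48, value 136
Best: 156 rps.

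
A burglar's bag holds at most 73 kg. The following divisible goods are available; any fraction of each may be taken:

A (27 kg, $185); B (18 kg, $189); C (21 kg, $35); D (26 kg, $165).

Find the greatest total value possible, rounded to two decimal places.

542.33

Take in order of value per unit:
- B (189/18 per unit): all 18 → value 189, running total 189.00
- A (185/27 per unit): all 27 → value 185, running total 374.00
- D (165/26 per unit): all 26 → value 165, running total 539.00
- C (35/21 per unit): 2 of 21 → value 2×35/21 = 3.3333, running total 542.33
Total 542.33.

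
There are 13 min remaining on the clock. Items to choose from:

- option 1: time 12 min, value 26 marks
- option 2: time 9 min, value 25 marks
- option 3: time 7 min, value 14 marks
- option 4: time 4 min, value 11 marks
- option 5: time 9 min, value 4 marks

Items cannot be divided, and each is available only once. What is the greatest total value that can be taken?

Check high-value combinations within 13 min:
- option 2+option 4: time 9+4=13, value 25+11=36
- option 1: time 12, value 26
- option 2: time 9, value 25
- option 3+option 4: time 7+4=11, value 14+11=25
Best: 36 marks.

36 marks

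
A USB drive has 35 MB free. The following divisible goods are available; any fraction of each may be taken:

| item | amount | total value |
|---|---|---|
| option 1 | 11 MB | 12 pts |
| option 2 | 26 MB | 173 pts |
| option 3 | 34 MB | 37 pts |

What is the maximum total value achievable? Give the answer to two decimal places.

Take in order of value per unit:
- option 2 (173/26 per unit): all 26 → value 173, running total 173.00
- option 1 (12/11 per unit): 9 of 11 → value 9×12/11 = 9.8182, running total 182.82
Total 182.82.

182.82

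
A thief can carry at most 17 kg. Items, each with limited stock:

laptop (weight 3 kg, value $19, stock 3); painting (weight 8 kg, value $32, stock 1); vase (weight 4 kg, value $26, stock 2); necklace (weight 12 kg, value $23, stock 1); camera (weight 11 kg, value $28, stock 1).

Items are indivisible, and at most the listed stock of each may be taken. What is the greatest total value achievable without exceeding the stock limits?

Best selections within weight 17 and stock limits:
- 3×laptop + 2×vase: weight 17, value 109
- 2×laptop + 2×vase: weight 14, value 90
- 3×laptop + 1×painting: weight 17, value 89
- 1×painting + 2×vase: weight 16, value 84
Best: $109.

$109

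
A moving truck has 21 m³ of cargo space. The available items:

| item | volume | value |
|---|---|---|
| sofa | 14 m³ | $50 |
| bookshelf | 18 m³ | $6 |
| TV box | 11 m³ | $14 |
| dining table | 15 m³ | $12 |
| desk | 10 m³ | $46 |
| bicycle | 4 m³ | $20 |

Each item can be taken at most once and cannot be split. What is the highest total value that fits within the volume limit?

$70

Check high-value combinations within 21 m³:
- sofa+bicycle: volume 14+4=18, value 50+20=70
- desk+bicycle: volume 10+4=14, value 46+20=66
- TV box+desk: volume 11+10=21, value 14+46=60
- sofa: volume 14, value 50
Best: $70.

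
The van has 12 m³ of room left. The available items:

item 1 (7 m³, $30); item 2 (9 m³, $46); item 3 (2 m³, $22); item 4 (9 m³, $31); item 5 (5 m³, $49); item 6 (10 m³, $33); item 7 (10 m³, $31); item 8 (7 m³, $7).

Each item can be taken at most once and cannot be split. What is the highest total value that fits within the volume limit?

This is a 0/1 knapsack; check combinations near the capacity.
- item 1+item 5: volume 7+5=12, value 30+49=79
- item 3+item 5: volume 2+5=7, value 22+49=71
- item 2+item 3: volume 9+2=11, value 46+22=68
- item 5+item 8: volume 5+7=12, value 49+7=56
Best: $79.

$79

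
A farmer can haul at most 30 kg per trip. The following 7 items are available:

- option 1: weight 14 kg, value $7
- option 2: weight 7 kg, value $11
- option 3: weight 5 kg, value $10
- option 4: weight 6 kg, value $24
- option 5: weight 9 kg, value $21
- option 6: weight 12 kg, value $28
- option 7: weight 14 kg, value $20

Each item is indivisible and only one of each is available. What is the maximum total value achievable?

$73

Check high-value combinations within 30 kg:
- option 4+option 5+option 6: weight 6+9+12=27, value 24+21+28=73
- option 2+option 3+option 4+option 6: weight 7+5+6+12=30, value 11+10+24+28=73
- option 2+option 3+option 4+option 5: weight 7+5+6+9=27, value 11+10+24+21=66
- option 4+option 5+option 7: weight 6+9+14=29, value 24+21+20=65
Best: $73.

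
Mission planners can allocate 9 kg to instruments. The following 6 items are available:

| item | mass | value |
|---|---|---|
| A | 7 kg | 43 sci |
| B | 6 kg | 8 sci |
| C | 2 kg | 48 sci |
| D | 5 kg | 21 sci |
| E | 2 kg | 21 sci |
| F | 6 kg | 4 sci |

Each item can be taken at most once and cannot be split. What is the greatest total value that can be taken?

This is a 0/1 knapsack; check combinations near the capacity.
- A+C: mass 7+2=9, value 43+48=91
- C+D+E: mass 2+5+2=9, value 48+21+21=90
- C+E: mass 2+2=4, value 48+21=69
- C+D: mass 2+5=7, value 48+21=69
Best: 91 sci.

91 sci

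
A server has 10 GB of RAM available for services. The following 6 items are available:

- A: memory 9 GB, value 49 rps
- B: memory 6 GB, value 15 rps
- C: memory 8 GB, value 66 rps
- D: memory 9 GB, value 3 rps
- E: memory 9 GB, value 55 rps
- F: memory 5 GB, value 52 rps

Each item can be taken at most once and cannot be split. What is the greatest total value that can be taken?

This is a 0/1 knapsack; check combinations near the capacity.
- C: memory 8, value 66
- E: memory 9, value 55
- F: memory 5, value 52
- A: memory 9, value 49
Best: 66 rps.

66 rps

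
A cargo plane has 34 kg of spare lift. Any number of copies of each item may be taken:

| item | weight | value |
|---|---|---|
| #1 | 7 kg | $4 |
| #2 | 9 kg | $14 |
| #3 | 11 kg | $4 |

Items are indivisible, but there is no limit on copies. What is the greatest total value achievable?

Best value-per-unit is #2 at 14/9; filling with it alone gives 3×14 = 42.
Optimal mix: 1×#1 + 3×#2 → weight 34, value 46.

$46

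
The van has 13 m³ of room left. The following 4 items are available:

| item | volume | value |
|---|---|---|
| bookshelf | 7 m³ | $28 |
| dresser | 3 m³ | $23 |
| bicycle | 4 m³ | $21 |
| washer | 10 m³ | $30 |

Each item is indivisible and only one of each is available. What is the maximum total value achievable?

Check high-value combinations within 13 m³:
- dresser+washer: volume 3+10=13, value 23+30=53
- bookshelf+dresser: volume 7+3=10, value 28+23=51
- bookshelf+bicycle: volume 7+4=11, value 28+21=49
- dresser+bicycle: volume 3+4=7, value 23+21=44
Best: $53.

$53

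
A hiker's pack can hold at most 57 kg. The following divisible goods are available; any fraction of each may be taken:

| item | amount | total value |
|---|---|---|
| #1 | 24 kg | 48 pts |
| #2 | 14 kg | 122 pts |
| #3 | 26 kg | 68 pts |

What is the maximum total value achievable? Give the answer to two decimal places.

Take in order of value per unit:
- #2 (122/14 per unit): all 14 → value 122, running total 122.00
- #3 (68/26 per unit): all 26 → value 68, running total 190.00
- #1 (48/24 per unit): 17 of 24 → value 17×48/24 = 34.0000, running total 224.00
Total 224.00.

224.00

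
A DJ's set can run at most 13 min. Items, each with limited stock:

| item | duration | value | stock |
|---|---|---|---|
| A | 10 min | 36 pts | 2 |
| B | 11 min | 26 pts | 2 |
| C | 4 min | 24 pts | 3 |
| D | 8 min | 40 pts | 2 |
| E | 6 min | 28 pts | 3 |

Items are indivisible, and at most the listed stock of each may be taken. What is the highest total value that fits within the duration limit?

72 pts

Best selections within duration 13 and stock limits:
- 3×C: duration 12, value 72
- 1×C + 1×D: duration 12, value 64
Best: 72 pts.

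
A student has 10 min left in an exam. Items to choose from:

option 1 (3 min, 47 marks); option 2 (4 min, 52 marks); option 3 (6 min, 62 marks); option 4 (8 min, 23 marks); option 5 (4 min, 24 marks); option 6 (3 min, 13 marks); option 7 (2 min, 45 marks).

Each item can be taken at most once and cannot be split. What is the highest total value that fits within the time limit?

Check high-value combinations within 10 min:
- option 1+option 2+option 7: time 3+4+2=9, value 47+52+45=144
- option 2+option 5+option 7: time 4+4+2=10, value 52+24+45=121
- option 1+option 5+option 7: time 3+4+2=9, value 47+24+45=116
- option 2+option 3: time 4+6=10, value 52+62=114
Best: 144 marks.

144 marks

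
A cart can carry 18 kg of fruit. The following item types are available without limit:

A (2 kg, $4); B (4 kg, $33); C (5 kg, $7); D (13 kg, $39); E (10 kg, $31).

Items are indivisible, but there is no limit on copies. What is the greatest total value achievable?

$136

Best value-per-unit is B at 33/4; filling with it alone gives 4×33 = 132.
Optimal mix: 1×A + 4×B → weight 18, value 136.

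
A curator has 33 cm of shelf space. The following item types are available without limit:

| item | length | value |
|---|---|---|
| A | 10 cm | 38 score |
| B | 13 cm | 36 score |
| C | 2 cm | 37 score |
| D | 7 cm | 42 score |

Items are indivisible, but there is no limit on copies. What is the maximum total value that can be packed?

592 score

Best value-per-unit is C at 37/2, and filling with it alone uses length 16×2=32. No mix of the others beats 16×37 = 592.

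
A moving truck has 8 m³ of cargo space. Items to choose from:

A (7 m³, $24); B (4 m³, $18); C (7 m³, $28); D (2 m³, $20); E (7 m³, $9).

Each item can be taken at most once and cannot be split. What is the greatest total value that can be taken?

Check high-value combinations within 8 m³:
- B+D: volume 4+2=6, value 18+20=38
- C: volume 7, value 28
- A: volume 7, value 24
- D: volume 2, value 20
- B: volume 4, value 18
Best: $38.

$38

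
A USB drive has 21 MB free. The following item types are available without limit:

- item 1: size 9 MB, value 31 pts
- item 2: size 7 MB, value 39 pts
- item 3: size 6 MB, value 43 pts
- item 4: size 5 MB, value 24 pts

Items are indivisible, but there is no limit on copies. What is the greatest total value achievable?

Best value-per-unit is item 3 at 43/6, and filling with it alone uses size 3×6=18. No mix of the others beats 3×43 = 129.

129 pts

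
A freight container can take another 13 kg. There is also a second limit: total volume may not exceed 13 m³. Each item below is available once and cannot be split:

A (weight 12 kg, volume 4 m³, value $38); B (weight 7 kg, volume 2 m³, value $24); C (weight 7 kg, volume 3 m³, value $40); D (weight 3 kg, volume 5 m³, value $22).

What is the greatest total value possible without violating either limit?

Feasible sets respecting both limits:
- C+D: weight 10, volume 8, value 62
- B+D: weight 10, volume 7, value 46
- C: weight 7, volume 3, value 40
Best: $62.

$62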